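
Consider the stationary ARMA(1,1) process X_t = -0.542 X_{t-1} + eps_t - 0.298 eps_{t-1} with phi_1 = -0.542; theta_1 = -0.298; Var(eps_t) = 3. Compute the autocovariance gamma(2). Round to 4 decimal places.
\gamma(2) = 2.2463

Multiply the model equation by X_{t-k} and take expectations. With theta_0 = psi_0 = 1 and psi_j the MA(infinity) weights, this gives
  gamma(k) - sum_i phi_i gamma(k-i) = c_k,
  c_k = sigma^2 * sum_{j=k..q} theta_j psi_{j-k}   (c_k = 0 for k > q),
using gamma(-m) = gamma(m).
psi-weights needed (psi_j = theta_j + sum_i phi_i psi_{j-i}):
  psi_1 = theta_1 + phi_1 = -0.298 + (-0.542) = -0.84
Right-hand sides:
  c_0 = sigma^2 (1 + theta_1 psi_1) = 3 * (1 + (-0.298)(-0.84)) = 3 * 1.25032 = 3.75096
  c_1 = sigma^2 theta_1 = 3 * (-0.298) = -0.894
  c_2 = 0
Equations for k = 0 and k = 1 (AR order 1):
  gamma(0) = phi_1 gamma(1) + c_0
  gamma(1) = phi_1 gamma(0) + c_1
Substituting the second into the first: gamma(0) (1 - phi_1^2) = c_0 + phi_1 c_1, so
  gamma(0) = (c_0 + phi_1 c_1) / (1 - phi_1^2) = (3.75096 + (-0.542)(-0.894)) / (1 - (-0.542)^2) = 4.235508 / 0.706236 = 5.997298.
  gamma(1) = phi_1 gamma(0) + c_1 = (-0.542)(5.997298) + (-0.894) = -4.144536.
For k = 2 (> q): gamma(2) = phi_1 gamma(1) = (-0.542)(-4.144536) = 2.246338.
Therefore gamma(2) = 2.2463 (to 4 decimal places).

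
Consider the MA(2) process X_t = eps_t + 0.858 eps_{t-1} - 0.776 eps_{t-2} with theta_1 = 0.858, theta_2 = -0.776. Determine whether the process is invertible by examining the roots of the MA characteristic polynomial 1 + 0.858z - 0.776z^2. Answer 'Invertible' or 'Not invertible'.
\text{Not invertible}

The MA(q) characteristic polynomial is P(z) = 1 + 0.858z - 0.776z^2.
Invertibility requires all roots to lie outside the unit circle, i.e. |z| > 1 for every root.
Set 1 + (0.858) z + (-0.776) z^2 = 0, i.e. a z^2 + b z + c = 0 with a = -0.776, b = 0.858, c = 1.
Discriminant D = b^2 - 4ac = (0.858)^2 - 4*(-0.776)*1 = 0.736164 - (-3.104) = 3.840164.
D >= 0, so the roots are real: z = (-b +/- sqrt(D)) / (2a) = (-0.858 +/- 1.959634) / (-1.552).
  z_1 = (-0.858 + 1.959634) / (-1.552) = -0.7098,   |z_1| = 0.7098.
  z_2 = (-0.858 - 1.959634) / (-1.552) = 1.8155,   |z_2| = 1.8155.
Moduli of all roots: 0.7098, 1.8155.
All moduli strictly greater than 1? No.
Verdict: Not invertible.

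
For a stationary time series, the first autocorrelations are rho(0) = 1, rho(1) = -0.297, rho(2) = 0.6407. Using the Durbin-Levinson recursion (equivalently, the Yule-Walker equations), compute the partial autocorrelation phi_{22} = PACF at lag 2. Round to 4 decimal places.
\phi_{22} = 0.6059

The PACF at lag k is phi_{kk}, the last component of the solution
to the Yule-Walker system G_k phi = r_k where
  (G_k)_{ij} = rho(|i - j|), (r_k)_i = rho(i), i,j = 1..k.
Equivalently, Durbin-Levinson gives phi_{kk} iteratively:
  phi_{11} = rho(1)
  phi_{kk} = [rho(k) - sum_{j=1..k-1} phi_{k-1,j} rho(k-j)]
            / [1 - sum_{j=1..k-1} phi_{k-1,j} rho(j)],
  phi_{k,j} = phi_{k-1,j} - phi_{kk} phi_{k-1,k-j},  j = 1..k-1.
Step k = 1:
  phi_11 = rho(1) = -0.297.
Step k = 2:
  phi_22 = [rho(2) - phi_11 rho(1)] / [1 - phi_11 rho(1)] = [0.6407 - (-0.297)(-0.297)] / [1 - (-0.297)(-0.297)]
         = 0.552491 / 0.911791 = 0.6059.
Therefore phi_{22} = 0.6059.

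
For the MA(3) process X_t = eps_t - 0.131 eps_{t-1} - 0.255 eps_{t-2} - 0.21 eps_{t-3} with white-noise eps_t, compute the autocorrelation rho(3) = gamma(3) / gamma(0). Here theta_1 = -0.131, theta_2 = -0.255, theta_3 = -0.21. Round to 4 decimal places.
\rho(3) = -0.1865

For an MA(q) process with theta_0 = 1, the autocovariance is
  gamma(k) = sigma^2 * sum_{i=0..q-k} theta_i * theta_{i+k},
and rho(k) = gamma(k) / gamma(0). Sigma^2 cancels.
  numerator   = (1)*(-0.21) = -0.21.
  denominator = (1)^2 + (-0.131)^2 + (-0.255)^2 + (-0.21)^2 = 1.126286.
  rho(3) = -0.21 / 1.126286 = -0.1865.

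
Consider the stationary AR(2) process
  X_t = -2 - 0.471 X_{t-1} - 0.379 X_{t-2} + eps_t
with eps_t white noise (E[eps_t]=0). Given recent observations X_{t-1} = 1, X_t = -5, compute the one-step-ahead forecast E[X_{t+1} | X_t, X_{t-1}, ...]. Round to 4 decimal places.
E[X_{t+1} \mid \mathcal F_t] = -0.0240

For an AR(p) model X_t = c + sum_i phi_i X_{t-i} + eps_t, the
one-step-ahead conditional mean is
  E[X_{t+1} | X_t, ...] = c + sum_i phi_i X_{t+1-i}.
Substitute known values:
  E[X_{t+1} | ...] = -2 + (-0.471) * (-5) + (-0.379) * (1)
                   = -0.0240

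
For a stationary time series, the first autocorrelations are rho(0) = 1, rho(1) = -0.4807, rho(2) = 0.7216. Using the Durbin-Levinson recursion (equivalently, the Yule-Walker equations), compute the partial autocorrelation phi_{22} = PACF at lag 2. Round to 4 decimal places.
\phi_{22} = 0.6379

The PACF at lag k is phi_{kk}, the last component of the solution
to the Yule-Walker system G_k phi = r_k where
  (G_k)_{ij} = rho(|i - j|), (r_k)_i = rho(i), i,j = 1..k.
Equivalently, Durbin-Levinson gives phi_{kk} iteratively:
  phi_{11} = rho(1)
  phi_{kk} = [rho(k) - sum_{j=1..k-1} phi_{k-1,j} rho(k-j)]
            / [1 - sum_{j=1..k-1} phi_{k-1,j} rho(j)],
  phi_{k,j} = phi_{k-1,j} - phi_{kk} phi_{k-1,k-j},  j = 1..k-1.
Step k = 1:
  phi_11 = rho(1) = -0.4807.
Step k = 2:
  phi_22 = [rho(2) - phi_11 rho(1)] / [1 - phi_11 rho(1)] = [0.7216 - (-0.4807)(-0.4807)] / [1 - (-0.4807)(-0.4807)]
         = 0.49052751 / 0.76892751 = 0.6379.
Therefore phi_{22} = 0.6379.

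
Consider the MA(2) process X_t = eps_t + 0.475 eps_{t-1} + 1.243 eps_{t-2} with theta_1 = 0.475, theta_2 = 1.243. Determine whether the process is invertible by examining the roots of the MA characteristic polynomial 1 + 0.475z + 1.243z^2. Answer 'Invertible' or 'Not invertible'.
\text{Not invertible}

The MA(q) characteristic polynomial is P(z) = 1 + 0.475z + 1.243z^2.
Invertibility requires all roots to lie outside the unit circle, i.e. |z| > 1 for every root.
Set 1 + (0.475) z + (1.243) z^2 = 0, i.e. a z^2 + b z + c = 0 with a = 1.243, b = 0.475, c = 1.
Discriminant D = b^2 - 4ac = (0.475)^2 - 4*(1.243)*1 = 0.225625 - (4.972) = -4.746375.
D < 0, so the roots are the complex-conjugate pair z = (-b +/- i sqrt(-D)) / (2a) = -0.1911 +/- 0.8764i.
For a conjugate pair |z|^2 = z * conj(z) = (product of roots) = c/a = 1/(1.243) = 0.804505, so |z| = sqrt(0.804505) = 0.8969 for both roots.
Moduli of all roots: 0.8969, 0.8969.
All moduli strictly greater than 1? No.
Verdict: Not invertible.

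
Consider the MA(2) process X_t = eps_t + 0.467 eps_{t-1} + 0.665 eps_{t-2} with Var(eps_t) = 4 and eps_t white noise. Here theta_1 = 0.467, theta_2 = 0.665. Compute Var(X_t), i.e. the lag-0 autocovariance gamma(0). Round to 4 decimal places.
\gamma(0) = 6.6413

For an MA(q) process X_t = eps_t + sum_i theta_i eps_{t-i} with
Var(eps_t) = sigma^2, the variance is
  gamma(0) = sigma^2 * (1 + sum_i theta_i^2).
  sum_i theta_i^2 = (0.467)^2 + (0.665)^2 = 0.218089 + 0.442225 = 0.660314.
  gamma(0) = 4 * (1 + 0.660314) = 4 * 1.660314 = 6.641256, which rounds to 6.6413.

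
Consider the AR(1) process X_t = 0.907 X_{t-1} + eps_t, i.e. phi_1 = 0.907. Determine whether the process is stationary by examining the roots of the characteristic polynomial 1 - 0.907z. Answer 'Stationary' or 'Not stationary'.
\text{Stationary}

The AR(p) characteristic polynomial is P(z) = 1 - 0.907z.
Stationarity requires all roots to lie outside the unit circle, i.e. |z| > 1 for every root.
This is linear in z: 1 + (-0.907) z = 0  =>  z = -1/(-0.907) = 1.102536,  |z| = 1.102536.
Moduli of all roots: 1.1025.
All moduli strictly greater than 1? Yes.
Verdict: Stationary.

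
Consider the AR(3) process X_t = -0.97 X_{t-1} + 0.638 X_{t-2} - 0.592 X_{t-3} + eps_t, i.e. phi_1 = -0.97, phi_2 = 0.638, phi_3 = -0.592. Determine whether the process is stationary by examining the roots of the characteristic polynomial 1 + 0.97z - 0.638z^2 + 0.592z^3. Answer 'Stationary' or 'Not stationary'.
\text{Not stationary}

The AR(p) characteristic polynomial is P(z) = 1 + 0.97z - 0.638z^2 + 0.592z^3.
Stationarity requires all roots to lie outside the unit circle, i.e. |z| > 1 for every root.
Degree 3: look for a simple real root z0 first, then factor out (1 - z/z0) and solve the remaining quadratic.
Testing z0 = -0.625: P(-0.625) = 1 + (0.97)(-0.625) + (-0.638)(-0.625)^2 + (0.592)(-0.625)^3
  = 1 + (-0.60625) + (-0.249219) + (-0.144531) = 0.  So z_0 = -0.625 is a root, |z_0| = 0.625.
Divide out the factor (1 + 1.6 z) = (1 - z/z0) (since 1/z0 = -1.6):
  P(z) = (1 + 1.6 z)(1 + (-0.63) z + (0.37) z^2)
  [check: z-coef -0.63 - (-1.6) = 0.97; z^2-coef 0.37 - (-1.6)(-0.63) = -0.638; z^3-coef -(-1.6)(0.37) = 0.592.]
Remaining roots from the quadratic factor 1 + (-0.63) z + (0.37) z^2:
  Set 1 + (-0.63) z + (0.37) z^2 = 0, i.e. a z^2 + b z + c = 0 with a = 0.37, b = -0.63, c = 1.
  Discriminant D = b^2 - 4ac = (-0.63)^2 - 4*(0.37)*1 = 0.3969 - (1.48) = -1.0831.
  D < 0, so the roots are the complex-conjugate pair z = (-b +/- i sqrt(-D)) / (2a) = 0.8514 +/- 1.4064i.
  For a conjugate pair |z|^2 = z * conj(z) = (product of roots) = c/a = 1/(0.37) = 2.702703, so |z| = sqrt(2.702703) = 1.644 for both roots.
Moduli of all roots: 0.6250, 1.6440, 1.6440.
All moduli strictly greater than 1? No.
Verdict: Not stationary.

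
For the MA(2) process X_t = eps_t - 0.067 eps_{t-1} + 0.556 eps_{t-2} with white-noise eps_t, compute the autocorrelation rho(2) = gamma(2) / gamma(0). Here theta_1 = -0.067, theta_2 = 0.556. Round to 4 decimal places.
\rho(2) = 0.4233

For an MA(q) process with theta_0 = 1, the autocovariance is
  gamma(k) = sigma^2 * sum_{i=0..q-k} theta_i * theta_{i+k},
and rho(k) = gamma(k) / gamma(0). Sigma^2 cancels.
  numerator   = (1)*(0.556) = 0.556.
  denominator = (1)^2 + (-0.067)^2 + (0.556)^2 = 1.313625.
  rho(2) = 0.556 / 1.313625 = 0.4233.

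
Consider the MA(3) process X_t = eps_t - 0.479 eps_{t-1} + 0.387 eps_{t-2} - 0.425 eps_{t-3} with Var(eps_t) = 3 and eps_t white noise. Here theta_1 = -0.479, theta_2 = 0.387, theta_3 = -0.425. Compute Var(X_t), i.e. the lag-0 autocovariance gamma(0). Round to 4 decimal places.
\gamma(0) = 4.6795

For an MA(q) process X_t = eps_t + sum_i theta_i eps_{t-i} with
Var(eps_t) = sigma^2, the variance is
  gamma(0) = sigma^2 * (1 + sum_i theta_i^2).
  sum_i theta_i^2 = (-0.479)^2 + (0.387)^2 + (-0.425)^2 = 0.229441 + 0.149769 + 0.180625 = 0.559835.
  gamma(0) = 3 * (1 + 0.559835) = 3 * 1.559835 = 4.679505, which rounds to 4.6795.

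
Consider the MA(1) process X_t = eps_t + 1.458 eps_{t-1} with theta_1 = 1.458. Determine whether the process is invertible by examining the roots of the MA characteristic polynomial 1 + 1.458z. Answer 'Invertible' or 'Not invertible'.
\text{Not invertible}

The MA(q) characteristic polynomial is P(z) = 1 + 1.458z.
Invertibility requires all roots to lie outside the unit circle, i.e. |z| > 1 for every root.
This is linear in z: 1 + (1.458) z = 0  =>  z = -1/(1.458) = -0.685871,  |z| = 0.685871.
Moduli of all roots: 0.6859.
All moduli strictly greater than 1? No.
Verdict: Not invertible.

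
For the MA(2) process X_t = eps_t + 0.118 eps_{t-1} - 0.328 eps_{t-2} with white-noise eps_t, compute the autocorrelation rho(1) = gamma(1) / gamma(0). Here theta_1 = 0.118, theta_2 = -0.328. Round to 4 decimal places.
\rho(1) = 0.0707

For an MA(q) process with theta_0 = 1, the autocovariance is
  gamma(k) = sigma^2 * sum_{i=0..q-k} theta_i * theta_{i+k},
and rho(k) = gamma(k) / gamma(0). Sigma^2 cancels.
  numerator   = (1)*(0.118) + (0.118)*(-0.328) = 0.079296.
  denominator = (1)^2 + (0.118)^2 + (-0.328)^2 = 1.121508.
  rho(1) = 0.079296 / 1.121508 = 0.0707.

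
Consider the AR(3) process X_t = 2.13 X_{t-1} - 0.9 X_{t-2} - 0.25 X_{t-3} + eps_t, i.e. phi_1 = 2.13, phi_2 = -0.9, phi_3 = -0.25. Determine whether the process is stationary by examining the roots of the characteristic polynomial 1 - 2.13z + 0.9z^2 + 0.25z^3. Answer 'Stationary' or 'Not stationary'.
\text{Not stationary}

The AR(p) characteristic polynomial is P(z) = 1 - 2.13z + 0.9z^2 + 0.25z^3.
Stationarity requires all roots to lie outside the unit circle, i.e. |z| > 1 for every root.
Degree 3: look for a simple real root z0 first, then factor out (1 - z/z0) and solve the remaining quadratic.
Testing z0 = 0.8: P(0.8) = 1 + (-2.13)(0.8) + (0.9)(0.8)^2 + (0.25)(0.8)^3
  = 1 + (-1.704) + (0.576) + (0.128) = 0.  So z_0 = 0.8 is a root, |z_0| = 0.8.
Divide out the factor (1 - 1.25 z) = (1 - z/z0) (since 1/z0 = 1.25):
  P(z) = (1 - 1.25 z)(1 + (-0.88) z + (-0.2) z^2)
  [check: z-coef -0.88 - (1.25) = -2.13; z^2-coef -0.2 - (1.25)(-0.88) = 0.9; z^3-coef -(1.25)(-0.2) = 0.25.]
Remaining roots from the quadratic factor 1 + (-0.88) z + (-0.2) z^2:
  Set 1 + (-0.88) z + (-0.2) z^2 = 0, i.e. a z^2 + b z + c = 0 with a = -0.2, b = -0.88, c = 1.
  Discriminant D = b^2 - 4ac = (-0.88)^2 - 4*(-0.2)*1 = 0.7744 - (-0.8) = 1.5744.
  D >= 0, so the roots are real: z = (-b +/- sqrt(D)) / (2a) = (0.88 +/- 1.254751) / (-0.4).
    z_1 = (0.88 + 1.254751) / (-0.4) = -5.3369,   |z_1| = 5.3369.
    z_2 = (0.88 - 1.254751) / (-0.4) = 0.9369,   |z_2| = 0.9369.
Moduli of all roots: 0.8000, 5.3369, 0.9369.
All moduli strictly greater than 1? No.
Verdict: Not stationary.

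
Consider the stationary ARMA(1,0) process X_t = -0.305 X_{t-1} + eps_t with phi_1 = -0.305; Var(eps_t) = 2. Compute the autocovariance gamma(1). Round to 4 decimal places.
\gamma(1) = -0.6726

Multiply the model equation by X_{t-k} and take expectations. With theta_0 = psi_0 = 1 and psi_j the MA(infinity) weights, this gives
  gamma(k) - sum_i phi_i gamma(k-i) = c_k,
  c_k = sigma^2 * sum_{j=k..q} theta_j psi_{j-k}   (c_k = 0 for k > q),
using gamma(-m) = gamma(m).
Pure AR (q = 0): c_0 = sigma^2 = 2, c_k = 0 for k >= 1.
Equations for k = 0 and k = 1 (AR order 1):
  gamma(0) = phi_1 gamma(1) + c_0
  gamma(1) = phi_1 gamma(0) + c_1
Substituting the second into the first: gamma(0) (1 - phi_1^2) = c_0 + phi_1 c_1, so
  gamma(0) = c_0 / (1 - phi_1^2) = 2 / (1 - (-0.305)^2) = 2 / 0.906975 = 2.205132.
  gamma(1) = phi_1 gamma(0) = (-0.305)(2.205132) = -0.672565.
Therefore gamma(1) = -0.6726 (to 4 decimal places).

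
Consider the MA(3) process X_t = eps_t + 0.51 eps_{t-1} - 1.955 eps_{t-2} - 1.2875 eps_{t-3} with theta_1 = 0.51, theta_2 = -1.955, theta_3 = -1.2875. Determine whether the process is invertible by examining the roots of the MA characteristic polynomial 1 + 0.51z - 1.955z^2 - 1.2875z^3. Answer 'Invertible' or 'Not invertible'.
\text{Not invertible}

The MA(q) characteristic polynomial is P(z) = 1 + 0.51z - 1.955z^2 - 1.2875z^3.
Invertibility requires all roots to lie outside the unit circle, i.e. |z| > 1 for every root.
Degree 3: look for a simple real root z0 first, then factor out (1 - z/z0) and solve the remaining quadratic.
Testing z0 = -0.8: P(-0.8) = 1 + (0.51)(-0.8) + (-1.955)(-0.8)^2 + (-1.2875)(-0.8)^3
  = 1 + (-0.408) + (-1.2512) + (0.6592) = 0.  So z_0 = -0.8 is a root, |z_0| = 0.8.
Divide out the factor (1 + 1.25 z) = (1 - z/z0) (since 1/z0 = -1.25):
  P(z) = (1 + 1.25 z)(1 + (-0.74) z + (-1.03) z^2)
  [check: z-coef -0.74 - (-1.25) = 0.51; z^2-coef -1.03 - (-1.25)(-0.74) = -1.955; z^3-coef -(-1.25)(-1.03) = -1.2875.]
Remaining roots from the quadratic factor 1 + (-0.74) z + (-1.03) z^2:
  Set 1 + (-0.74) z + (-1.03) z^2 = 0, i.e. a z^2 + b z + c = 0 with a = -1.03, b = -0.74, c = 1.
  Discriminant D = b^2 - 4ac = (-0.74)^2 - 4*(-1.03)*1 = 0.5476 - (-4.12) = 4.6676.
  D >= 0, so the roots are real: z = (-b +/- sqrt(D)) / (2a) = (0.74 +/- 2.160463) / (-2.06).
    z_1 = (0.74 + 2.160463) / (-2.06) = -1.408,   |z_1| = 1.408.
    z_2 = (0.74 - 2.160463) / (-2.06) = 0.6895,   |z_2| = 0.6895.
Moduli of all roots: 0.8000, 1.4080, 0.6895.
All moduli strictly greater than 1? No.
Verdict: Not invertible.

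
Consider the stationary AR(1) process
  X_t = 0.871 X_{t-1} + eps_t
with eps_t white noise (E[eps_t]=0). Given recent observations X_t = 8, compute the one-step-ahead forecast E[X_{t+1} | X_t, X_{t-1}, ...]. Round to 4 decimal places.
E[X_{t+1} \mid \mathcal F_t] = 6.9680

For an AR(p) model X_t = c + sum_i phi_i X_{t-i} + eps_t, the
one-step-ahead conditional mean is
  E[X_{t+1} | X_t, ...] = c + sum_i phi_i X_{t+1-i}.
Substitute known values:
  E[X_{t+1} | ...] = (0.871) * (8)
                   = 6.9680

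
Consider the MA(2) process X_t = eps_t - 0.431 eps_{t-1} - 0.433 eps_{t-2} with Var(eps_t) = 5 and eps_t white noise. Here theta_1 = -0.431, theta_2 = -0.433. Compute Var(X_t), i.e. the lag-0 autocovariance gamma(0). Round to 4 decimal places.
\gamma(0) = 6.8663

For an MA(q) process X_t = eps_t + sum_i theta_i eps_{t-i} with
Var(eps_t) = sigma^2, the variance is
  gamma(0) = sigma^2 * (1 + sum_i theta_i^2).
  sum_i theta_i^2 = (-0.431)^2 + (-0.433)^2 = 0.185761 + 0.187489 = 0.37325.
  gamma(0) = 5 * (1 + 0.37325) = 5 * 1.37325 = 6.86625, which rounds to 6.8663.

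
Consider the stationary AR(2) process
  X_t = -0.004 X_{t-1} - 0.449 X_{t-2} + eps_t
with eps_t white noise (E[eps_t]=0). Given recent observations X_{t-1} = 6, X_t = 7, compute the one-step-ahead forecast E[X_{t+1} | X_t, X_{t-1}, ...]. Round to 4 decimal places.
E[X_{t+1} \mid \mathcal F_t] = -2.7220

For an AR(p) model X_t = c + sum_i phi_i X_{t-i} + eps_t, the
one-step-ahead conditional mean is
  E[X_{t+1} | X_t, ...] = c + sum_i phi_i X_{t+1-i}.
Substitute known values:
  E[X_{t+1} | ...] = (-0.004) * (7) + (-0.449) * (6)
                   = -2.7220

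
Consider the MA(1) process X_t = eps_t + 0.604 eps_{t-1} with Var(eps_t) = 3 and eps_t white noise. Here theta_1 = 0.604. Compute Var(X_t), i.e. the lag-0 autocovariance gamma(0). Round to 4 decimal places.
\gamma(0) = 4.0944

For an MA(q) process X_t = eps_t + sum_i theta_i eps_{t-i} with
Var(eps_t) = sigma^2, the variance is
  gamma(0) = sigma^2 * (1 + sum_i theta_i^2).
  sum_i theta_i^2 = (0.604)^2 = 0.364816.
  gamma(0) = 3 * (1 + 0.364816) = 3 * 1.364816 = 4.094448, which rounds to 4.0944.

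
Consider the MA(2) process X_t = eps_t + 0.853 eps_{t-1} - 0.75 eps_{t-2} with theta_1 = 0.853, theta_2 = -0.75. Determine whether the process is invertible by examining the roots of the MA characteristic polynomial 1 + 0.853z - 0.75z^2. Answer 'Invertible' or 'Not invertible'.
\text{Not invertible}

The MA(q) characteristic polynomial is P(z) = 1 + 0.853z - 0.75z^2.
Invertibility requires all roots to lie outside the unit circle, i.e. |z| > 1 for every root.
Set 1 + (0.853) z + (-0.75) z^2 = 0, i.e. a z^2 + b z + c = 0 with a = -0.75, b = 0.853, c = 1.
Discriminant D = b^2 - 4ac = (0.853)^2 - 4*(-0.75)*1 = 0.727609 - (-3) = 3.727609.
D >= 0, so the roots are real: z = (-b +/- sqrt(D)) / (2a) = (-0.853 +/- 1.930702) / (-1.5).
  z_1 = (-0.853 + 1.930702) / (-1.5) = -0.7185,   |z_1| = 0.7185.
  z_2 = (-0.853 - 1.930702) / (-1.5) = 1.8558,   |z_2| = 1.8558.
Moduli of all roots: 0.7185, 1.8558.
All moduli strictly greater than 1? No.
Verdict: Not invertible.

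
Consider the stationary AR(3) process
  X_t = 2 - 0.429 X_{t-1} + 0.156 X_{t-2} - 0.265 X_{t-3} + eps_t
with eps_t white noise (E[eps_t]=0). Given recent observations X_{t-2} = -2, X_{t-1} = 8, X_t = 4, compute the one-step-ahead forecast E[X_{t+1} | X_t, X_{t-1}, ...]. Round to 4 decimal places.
E[X_{t+1} \mid \mathcal F_t] = 2.0620

For an AR(p) model X_t = c + sum_i phi_i X_{t-i} + eps_t, the
one-step-ahead conditional mean is
  E[X_{t+1} | X_t, ...] = c + sum_i phi_i X_{t+1-i}.
Substitute known values:
  E[X_{t+1} | ...] = 2 + (-0.429) * (4) + (0.156) * (8) + (-0.265) * (-2)
                   = 2.0620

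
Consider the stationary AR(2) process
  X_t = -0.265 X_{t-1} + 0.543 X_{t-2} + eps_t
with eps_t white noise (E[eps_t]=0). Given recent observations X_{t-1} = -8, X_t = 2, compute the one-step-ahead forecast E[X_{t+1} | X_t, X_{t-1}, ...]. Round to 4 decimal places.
E[X_{t+1} \mid \mathcal F_t] = -4.8740

For an AR(p) model X_t = c + sum_i phi_i X_{t-i} + eps_t, the
one-step-ahead conditional mean is
  E[X_{t+1} | X_t, ...] = c + sum_i phi_i X_{t+1-i}.
Substitute known values:
  E[X_{t+1} | ...] = (-0.265) * (2) + (0.543) * (-8)
                   = -4.8740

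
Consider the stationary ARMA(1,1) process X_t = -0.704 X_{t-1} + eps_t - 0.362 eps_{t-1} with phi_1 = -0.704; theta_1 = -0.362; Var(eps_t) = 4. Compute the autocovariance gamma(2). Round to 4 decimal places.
\gamma(2) = 7.4683

Multiply the model equation by X_{t-k} and take expectations. With theta_0 = psi_0 = 1 and psi_j the MA(infinity) weights, this gives
  gamma(k) - sum_i phi_i gamma(k-i) = c_k,
  c_k = sigma^2 * sum_{j=k..q} theta_j psi_{j-k}   (c_k = 0 for k > q),
using gamma(-m) = gamma(m).
psi-weights needed (psi_j = theta_j + sum_i phi_i psi_{j-i}):
  psi_1 = theta_1 + phi_1 = -0.362 + (-0.704) = -1.066
Right-hand sides:
  c_0 = sigma^2 (1 + theta_1 psi_1) = 4 * (1 + (-0.362)(-1.066)) = 4 * 1.385892 = 5.543568
  c_1 = sigma^2 theta_1 = 4 * (-0.362) = -1.448
  c_2 = 0
Equations for k = 0 and k = 1 (AR order 1):
  gamma(0) = phi_1 gamma(1) + c_0
  gamma(1) = phi_1 gamma(0) + c_1
Substituting the second into the first: gamma(0) (1 - phi_1^2) = c_0 + phi_1 c_1, so
  gamma(0) = (c_0 + phi_1 c_1) / (1 - phi_1^2) = (5.543568 + (-0.704)(-1.448)) / (1 - (-0.704)^2) = 6.56296 / 0.504384 = 13.011832.
  gamma(1) = phi_1 gamma(0) + c_1 = (-0.704)(13.011832) + (-1.448) = -10.60833.
For k = 2 (> q): gamma(2) = phi_1 gamma(1) = (-0.704)(-10.60833) = 7.468264.
Therefore gamma(2) = 7.4683 (to 4 decimal places).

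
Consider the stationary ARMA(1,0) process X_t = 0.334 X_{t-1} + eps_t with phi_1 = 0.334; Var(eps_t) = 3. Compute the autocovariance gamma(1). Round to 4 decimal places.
\gamma(1) = 1.1278

Multiply the model equation by X_{t-k} and take expectations. With theta_0 = psi_0 = 1 and psi_j the MA(infinity) weights, this gives
  gamma(k) - sum_i phi_i gamma(k-i) = c_k,
  c_k = sigma^2 * sum_{j=k..q} theta_j psi_{j-k}   (c_k = 0 for k > q),
using gamma(-m) = gamma(m).
Pure AR (q = 0): c_0 = sigma^2 = 3, c_k = 0 for k >= 1.
Equations for k = 0 and k = 1 (AR order 1):
  gamma(0) = phi_1 gamma(1) + c_0
  gamma(1) = phi_1 gamma(0) + c_1
Substituting the second into the first: gamma(0) (1 - phi_1^2) = c_0 + phi_1 c_1, so
  gamma(0) = c_0 / (1 - phi_1^2) = 3 / (1 - (0.334)^2) = 3 / 0.888444 = 3.37669.
  gamma(1) = phi_1 gamma(0) = (0.334)(3.37669) = 1.127814.
Therefore gamma(1) = 1.1278 (to 4 decimal places).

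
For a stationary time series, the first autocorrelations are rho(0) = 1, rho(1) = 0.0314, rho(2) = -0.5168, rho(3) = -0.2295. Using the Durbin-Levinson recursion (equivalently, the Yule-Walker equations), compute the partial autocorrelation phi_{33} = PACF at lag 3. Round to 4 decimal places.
\phi_{33} = -0.2581

The PACF at lag k is phi_{kk}, the last component of the solution
to the Yule-Walker system G_k phi = r_k where
  (G_k)_{ij} = rho(|i - j|), (r_k)_i = rho(i), i,j = 1..k.
Equivalently, Durbin-Levinson gives phi_{kk} iteratively:
  phi_{11} = rho(1)
  phi_{kk} = [rho(k) - sum_{j=1..k-1} phi_{k-1,j} rho(k-j)]
            / [1 - sum_{j=1..k-1} phi_{k-1,j} rho(j)],
  phi_{k,j} = phi_{k-1,j} - phi_{kk} phi_{k-1,k-j},  j = 1..k-1.
Step k = 1:
  phi_11 = rho(1) = 0.0314.
Step k = 2:
  phi_22 = [rho(2) - phi_11 rho(1)] / [1 - phi_11 rho(1)] = [-0.5168 - (0.0314)(0.0314)] / [1 - (0.0314)(0.0314)]
         = -0.51778596 / 0.99901404 = -0.518297.
  Update: phi_21 = phi_11 - phi_22 phi_11 = 0.0314 - (-0.518297)(0.0314) = 0.047675.
Step k = 3:
  phi_33 = [rho(3) - phi_21 rho(2) - phi_22 rho(1)] / [1 - phi_21 rho(1) - phi_22 rho(2)]
    numerator   = -0.2295 - (0.047675)(-0.5168) - (-0.518297)(0.0314) = -0.18858728
    denominator = 1 - (0.047675)(0.0314) - (-0.518297)(-0.5168) = 0.73064714
  phi_33 = -0.18858728 / 0.73064714 = -0.2581.
Therefore phi_{33} = -0.2581.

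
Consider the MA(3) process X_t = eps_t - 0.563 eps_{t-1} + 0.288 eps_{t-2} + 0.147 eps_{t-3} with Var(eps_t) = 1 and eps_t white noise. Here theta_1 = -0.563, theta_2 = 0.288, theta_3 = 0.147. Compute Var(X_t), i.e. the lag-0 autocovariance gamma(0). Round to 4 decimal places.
\gamma(0) = 1.4215

For an MA(q) process X_t = eps_t + sum_i theta_i eps_{t-i} with
Var(eps_t) = sigma^2, the variance is
  gamma(0) = sigma^2 * (1 + sum_i theta_i^2).
  sum_i theta_i^2 = (-0.563)^2 + (0.288)^2 + (0.147)^2 = 0.316969 + 0.082944 + 0.021609 = 0.421522.
  gamma(0) = 1 * (1 + 0.421522) = 1 * 1.421522 = 1.421522, which rounds to 1.4215.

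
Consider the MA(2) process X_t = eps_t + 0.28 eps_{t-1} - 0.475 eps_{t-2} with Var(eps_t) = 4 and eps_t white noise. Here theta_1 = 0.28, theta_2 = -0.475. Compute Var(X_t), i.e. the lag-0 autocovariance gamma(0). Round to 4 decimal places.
\gamma(0) = 5.2161

For an MA(q) process X_t = eps_t + sum_i theta_i eps_{t-i} with
Var(eps_t) = sigma^2, the variance is
  gamma(0) = sigma^2 * (1 + sum_i theta_i^2).
  sum_i theta_i^2 = (0.28)^2 + (-0.475)^2 = 0.0784 + 0.225625 = 0.304025.
  gamma(0) = 4 * (1 + 0.304025) = 4 * 1.304025 = 5.2161.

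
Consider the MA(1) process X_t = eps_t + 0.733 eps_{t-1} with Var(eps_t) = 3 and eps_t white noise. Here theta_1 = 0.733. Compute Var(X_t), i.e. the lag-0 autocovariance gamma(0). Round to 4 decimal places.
\gamma(0) = 4.6119

For an MA(q) process X_t = eps_t + sum_i theta_i eps_{t-i} with
Var(eps_t) = sigma^2, the variance is
  gamma(0) = sigma^2 * (1 + sum_i theta_i^2).
  sum_i theta_i^2 = (0.733)^2 = 0.537289.
  gamma(0) = 3 * (1 + 0.537289) = 3 * 1.537289 = 4.611867, which rounds to 4.6119.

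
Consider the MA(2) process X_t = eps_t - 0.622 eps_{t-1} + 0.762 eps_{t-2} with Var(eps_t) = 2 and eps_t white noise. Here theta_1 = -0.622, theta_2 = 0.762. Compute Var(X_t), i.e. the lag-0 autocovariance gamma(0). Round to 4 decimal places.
\gamma(0) = 3.9351

For an MA(q) process X_t = eps_t + sum_i theta_i eps_{t-i} with
Var(eps_t) = sigma^2, the variance is
  gamma(0) = sigma^2 * (1 + sum_i theta_i^2).
  sum_i theta_i^2 = (-0.622)^2 + (0.762)^2 = 0.386884 + 0.580644 = 0.967528.
  gamma(0) = 2 * (1 + 0.967528) = 2 * 1.967528 = 3.935056, which rounds to 3.9351.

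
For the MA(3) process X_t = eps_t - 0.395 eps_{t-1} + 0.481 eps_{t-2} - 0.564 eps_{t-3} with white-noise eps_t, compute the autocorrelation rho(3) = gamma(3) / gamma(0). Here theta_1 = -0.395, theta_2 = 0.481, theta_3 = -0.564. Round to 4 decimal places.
\rho(3) = -0.3307

For an MA(q) process with theta_0 = 1, the autocovariance is
  gamma(k) = sigma^2 * sum_{i=0..q-k} theta_i * theta_{i+k},
and rho(k) = gamma(k) / gamma(0). Sigma^2 cancels.
  numerator   = (1)*(-0.564) = -0.564.
  denominator = (1)^2 + (-0.395)^2 + (0.481)^2 + (-0.564)^2 = 1.705482.
  rho(3) = -0.564 / 1.705482 = -0.3307.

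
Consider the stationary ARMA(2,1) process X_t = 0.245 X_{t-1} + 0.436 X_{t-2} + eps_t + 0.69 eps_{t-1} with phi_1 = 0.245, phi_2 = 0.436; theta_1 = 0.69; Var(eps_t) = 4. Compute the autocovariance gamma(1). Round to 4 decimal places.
\gamma(1) = 10.3823

Multiply the model equation by X_{t-k} and take expectations. With theta_0 = psi_0 = 1 and psi_j the MA(infinity) weights, this gives
  gamma(k) - sum_i phi_i gamma(k-i) = c_k,
  c_k = sigma^2 * sum_{j=k..q} theta_j psi_{j-k}   (c_k = 0 for k > q),
using gamma(-m) = gamma(m).
psi-weights needed (psi_j = theta_j + sum_i phi_i psi_{j-i}):
  psi_1 = theta_1 + phi_1 = 0.69 + (0.245) = 0.935
Right-hand sides:
  c_0 = sigma^2 (1 + theta_1 psi_1) = 4 * (1 + (0.69)(0.935)) = 4 * 1.64515 = 6.5806
  c_1 = sigma^2 theta_1 = 4 * (0.69) = 2.76
  c_2 = 0
Equations for k = 0, 1, 2 (AR order 2, c_2 = 0):
  (E0) gamma(0) = phi_1 gamma(1) + phi_2 gamma(2) + c_0
  (E1) gamma(1) = phi_1 gamma(0) + phi_2 gamma(1) + c_1
  (E2) gamma(2) = phi_1 gamma(1) + phi_2 gamma(0)
From (E1): gamma(1) = A gamma(0) + B with
  A = phi_1 / (1 - phi_2) = 0.245 / 0.564 = 0.434397,   B = c_1 / (1 - phi_2) = 2.76 / 0.564 = 4.893617.
Insert (E2) into (E0): gamma(0) (1 - phi_2^2) = phi_1 (1 + phi_2) gamma(1) + c_0.
  phi_1 (1 + phi_2) = (0.245)(1.436) = 0.35182,   1 - phi_2^2 = 0.809904.
Replace gamma(1) by A gamma(0) + B and collect gamma(0):
  gamma(0) [0.809904 - (0.35182)(0.434397)] = (0.35182)(4.893617) + 6.5806
  gamma(0) * 0.657074 = 8.302272
  gamma(0) = 8.302272 / 0.657074 = 12.635209.
  gamma(1) = A gamma(0) + B = (0.434397)(12.635209) + (4.893617) = 10.382316.
Therefore gamma(1) = 10.3823 (to 4 decimal places).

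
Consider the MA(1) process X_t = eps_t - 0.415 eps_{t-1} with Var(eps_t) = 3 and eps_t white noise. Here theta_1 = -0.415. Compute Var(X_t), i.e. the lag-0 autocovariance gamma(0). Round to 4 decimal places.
\gamma(0) = 3.5167

For an MA(q) process X_t = eps_t + sum_i theta_i eps_{t-i} with
Var(eps_t) = sigma^2, the variance is
  gamma(0) = sigma^2 * (1 + sum_i theta_i^2).
  sum_i theta_i^2 = (-0.415)^2 = 0.172225.
  gamma(0) = 3 * (1 + 0.172225) = 3 * 1.172225 = 3.516675, which rounds to 3.5167.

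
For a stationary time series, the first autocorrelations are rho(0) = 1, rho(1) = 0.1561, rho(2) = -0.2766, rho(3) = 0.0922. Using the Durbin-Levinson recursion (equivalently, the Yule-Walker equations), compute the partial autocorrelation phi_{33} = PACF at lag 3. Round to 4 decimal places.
\phi_{33} = 0.2230

The PACF at lag k is phi_{kk}, the last component of the solution
to the Yule-Walker system G_k phi = r_k where
  (G_k)_{ij} = rho(|i - j|), (r_k)_i = rho(i), i,j = 1..k.
Equivalently, Durbin-Levinson gives phi_{kk} iteratively:
  phi_{11} = rho(1)
  phi_{kk} = [rho(k) - sum_{j=1..k-1} phi_{k-1,j} rho(k-j)]
            / [1 - sum_{j=1..k-1} phi_{k-1,j} rho(j)],
  phi_{k,j} = phi_{k-1,j} - phi_{kk} phi_{k-1,k-j},  j = 1..k-1.
Step k = 1:
  phi_11 = rho(1) = 0.1561.
Step k = 2:
  phi_22 = [rho(2) - phi_11 rho(1)] / [1 - phi_11 rho(1)] = [-0.2766 - (0.1561)(0.1561)] / [1 - (0.1561)(0.1561)]
         = -0.30096721 / 0.97563279 = -0.308484.
  Update: phi_21 = phi_11 - phi_22 phi_11 = 0.1561 - (-0.308484)(0.1561) = 0.204254.
Step k = 3:
  phi_33 = [rho(3) - phi_21 rho(2) - phi_22 rho(1)] / [1 - phi_21 rho(1) - phi_22 rho(2)]
    numerator   = 0.0922 - (0.204254)(-0.2766) - (-0.308484)(0.1561) = 0.19685113
    denominator = 1 - (0.204254)(0.1561) - (-0.308484)(-0.2766) = 0.88278919
  phi_33 = 0.19685113 / 0.88278919 = 0.223.
Therefore phi_{33} = 0.2230.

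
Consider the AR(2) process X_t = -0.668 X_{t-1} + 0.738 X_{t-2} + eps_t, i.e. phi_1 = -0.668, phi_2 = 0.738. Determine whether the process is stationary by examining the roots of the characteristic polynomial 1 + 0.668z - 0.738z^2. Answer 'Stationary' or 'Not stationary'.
\text{Not stationary}

The AR(p) characteristic polynomial is P(z) = 1 + 0.668z - 0.738z^2.
Stationarity requires all roots to lie outside the unit circle, i.e. |z| > 1 for every root.
Set 1 + (0.668) z + (-0.738) z^2 = 0, i.e. a z^2 + b z + c = 0 with a = -0.738, b = 0.668, c = 1.
Discriminant D = b^2 - 4ac = (0.668)^2 - 4*(-0.738)*1 = 0.446224 - (-2.952) = 3.398224.
D >= 0, so the roots are real: z = (-b +/- sqrt(D)) / (2a) = (-0.668 +/- 1.843427) / (-1.476).
  z_1 = (-0.668 + 1.843427) / (-1.476) = -0.7964,   |z_1| = 0.7964.
  z_2 = (-0.668 - 1.843427) / (-1.476) = 1.7015,   |z_2| = 1.7015.
Moduli of all roots: 0.7964, 1.7015.
All moduli strictly greater than 1? No.
Verdict: Not stationary.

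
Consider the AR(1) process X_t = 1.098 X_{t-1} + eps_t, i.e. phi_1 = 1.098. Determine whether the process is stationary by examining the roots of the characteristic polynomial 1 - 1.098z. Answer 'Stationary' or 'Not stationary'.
\text{Not stationary}

The AR(p) characteristic polynomial is P(z) = 1 - 1.098z.
Stationarity requires all roots to lie outside the unit circle, i.e. |z| > 1 for every root.
This is linear in z: 1 + (-1.098) z = 0  =>  z = -1/(-1.098) = 0.910747,  |z| = 0.910747.
Moduli of all roots: 0.9107.
All moduli strictly greater than 1? No.
Verdict: Not stationary.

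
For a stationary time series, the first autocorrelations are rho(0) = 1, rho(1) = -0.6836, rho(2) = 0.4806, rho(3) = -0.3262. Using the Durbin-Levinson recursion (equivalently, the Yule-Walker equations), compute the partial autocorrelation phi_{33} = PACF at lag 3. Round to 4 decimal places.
\phi_{33} = 0.0210

The PACF at lag k is phi_{kk}, the last component of the solution
to the Yule-Walker system G_k phi = r_k where
  (G_k)_{ij} = rho(|i - j|), (r_k)_i = rho(i), i,j = 1..k.
Equivalently, Durbin-Levinson gives phi_{kk} iteratively:
  phi_{11} = rho(1)
  phi_{kk} = [rho(k) - sum_{j=1..k-1} phi_{k-1,j} rho(k-j)]
            / [1 - sum_{j=1..k-1} phi_{k-1,j} rho(j)],
  phi_{k,j} = phi_{k-1,j} - phi_{kk} phi_{k-1,k-j},  j = 1..k-1.
Step k = 1:
  phi_11 = rho(1) = -0.6836.
Step k = 2:
  phi_22 = [rho(2) - phi_11 rho(1)] / [1 - phi_11 rho(1)] = [0.4806 - (-0.6836)(-0.6836)] / [1 - (-0.6836)(-0.6836)]
         = 0.01329104 / 0.53269104 = 0.024951.
  Update: phi_21 = phi_11 - phi_22 phi_11 = -0.6836 - (0.024951)(-0.6836) = -0.666544.
Step k = 3:
  phi_33 = [rho(3) - phi_21 rho(2) - phi_22 rho(1)] / [1 - phi_21 rho(1) - phi_22 rho(2)]
    numerator   = -0.3262 - (-0.666544)(0.4806) - (0.024951)(-0.6836) = 0.01119722
    denominator = 1 - (-0.666544)(-0.6836) - (0.024951)(0.4806) = 0.53235942
  phi_33 = 0.01119722 / 0.53235942 = 0.021.
Therefore phi_{33} = 0.0210.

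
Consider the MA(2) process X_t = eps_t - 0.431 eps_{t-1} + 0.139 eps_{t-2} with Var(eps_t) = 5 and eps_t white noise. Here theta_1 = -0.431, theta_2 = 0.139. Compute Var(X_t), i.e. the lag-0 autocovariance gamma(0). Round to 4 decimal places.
\gamma(0) = 6.0254

For an MA(q) process X_t = eps_t + sum_i theta_i eps_{t-i} with
Var(eps_t) = sigma^2, the variance is
  gamma(0) = sigma^2 * (1 + sum_i theta_i^2).
  sum_i theta_i^2 = (-0.431)^2 + (0.139)^2 = 0.185761 + 0.019321 = 0.205082.
  gamma(0) = 5 * (1 + 0.205082) = 5 * 1.205082 = 6.02541, which rounds to 6.0254.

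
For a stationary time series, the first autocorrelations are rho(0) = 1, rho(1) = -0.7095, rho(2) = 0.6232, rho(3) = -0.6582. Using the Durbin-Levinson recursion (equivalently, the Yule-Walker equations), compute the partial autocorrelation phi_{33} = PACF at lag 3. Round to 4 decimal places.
\phi_{33} = -0.3240

The PACF at lag k is phi_{kk}, the last component of the solution
to the Yule-Walker system G_k phi = r_k where
  (G_k)_{ij} = rho(|i - j|), (r_k)_i = rho(i), i,j = 1..k.
Equivalently, Durbin-Levinson gives phi_{kk} iteratively:
  phi_{11} = rho(1)
  phi_{kk} = [rho(k) - sum_{j=1..k-1} phi_{k-1,j} rho(k-j)]
            / [1 - sum_{j=1..k-1} phi_{k-1,j} rho(j)],
  phi_{k,j} = phi_{k-1,j} - phi_{kk} phi_{k-1,k-j},  j = 1..k-1.
Step k = 1:
  phi_11 = rho(1) = -0.7095.
Step k = 2:
  phi_22 = [rho(2) - phi_11 rho(1)] / [1 - phi_11 rho(1)] = [0.6232 - (-0.7095)(-0.7095)] / [1 - (-0.7095)(-0.7095)]
         = 0.11980975 / 0.49660975 = 0.241255.
  Update: phi_21 = phi_11 - phi_22 phi_11 = -0.7095 - (0.241255)(-0.7095) = -0.538329.
Step k = 3:
  phi_33 = [rho(3) - phi_21 rho(2) - phi_22 rho(1)] / [1 - phi_21 rho(1) - phi_22 rho(2)]
    numerator   = -0.6582 - (-0.538329)(0.6232) - (0.241255)(-0.7095) = -0.1515425
    denominator = 1 - (-0.538329)(-0.7095) - (0.241255)(0.6232) = 0.46770501
  phi_33 = -0.1515425 / 0.46770501 = -0.324.
Therefore phi_{33} = -0.3240.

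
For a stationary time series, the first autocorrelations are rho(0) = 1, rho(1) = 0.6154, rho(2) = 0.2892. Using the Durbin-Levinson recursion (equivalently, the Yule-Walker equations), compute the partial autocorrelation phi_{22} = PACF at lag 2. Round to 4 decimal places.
\phi_{22} = -0.1441

The PACF at lag k is phi_{kk}, the last component of the solution
to the Yule-Walker system G_k phi = r_k where
  (G_k)_{ij} = rho(|i - j|), (r_k)_i = rho(i), i,j = 1..k.
Equivalently, Durbin-Levinson gives phi_{kk} iteratively:
  phi_{11} = rho(1)
  phi_{kk} = [rho(k) - sum_{j=1..k-1} phi_{k-1,j} rho(k-j)]
            / [1 - sum_{j=1..k-1} phi_{k-1,j} rho(j)],
  phi_{k,j} = phi_{k-1,j} - phi_{kk} phi_{k-1,k-j},  j = 1..k-1.
Step k = 1:
  phi_11 = rho(1) = 0.6154.
Step k = 2:
  phi_22 = [rho(2) - phi_11 rho(1)] / [1 - phi_11 rho(1)] = [0.2892 - (0.6154)(0.6154)] / [1 - (0.6154)(0.6154)]
         = -0.08951716 / 0.62128284 = -0.1441.
Therefore phi_{22} = -0.1441.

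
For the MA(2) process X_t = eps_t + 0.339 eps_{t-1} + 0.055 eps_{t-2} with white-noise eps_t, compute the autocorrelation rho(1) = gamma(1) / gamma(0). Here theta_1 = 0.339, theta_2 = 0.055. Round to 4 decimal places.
\rho(1) = 0.3199

For an MA(q) process with theta_0 = 1, the autocovariance is
  gamma(k) = sigma^2 * sum_{i=0..q-k} theta_i * theta_{i+k},
and rho(k) = gamma(k) / gamma(0). Sigma^2 cancels.
  numerator   = (1)*(0.339) + (0.339)*(0.055) = 0.357645.
  denominator = (1)^2 + (0.339)^2 + (0.055)^2 = 1.117946.
  rho(1) = 0.357645 / 1.117946 = 0.3199.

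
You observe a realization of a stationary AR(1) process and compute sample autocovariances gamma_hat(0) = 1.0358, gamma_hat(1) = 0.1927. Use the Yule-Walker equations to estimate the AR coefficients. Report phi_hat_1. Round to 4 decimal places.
\hat\phi_{1} = 0.1860

The Yule-Walker equations for an AR(p) process read, in matrix form,
  Gamma_p phi = r_p,   with   (Gamma_p)_{ij} = gamma(|i - j|),
                       (r_p)_i = gamma(i),   i,j = 1..p.
Substitute the sample gammas (Toeplitz matrix and right-hand side of size 1):
  Gamma_p = [[1.0358]]
  r_p     = [0.1927]
With p = 1 this is the single equation gamma(0) phi_1 = gamma(1):
  phi_hat_1 = gamma(1) / gamma(0) = 0.1927 / 1.0358 = 0.1860.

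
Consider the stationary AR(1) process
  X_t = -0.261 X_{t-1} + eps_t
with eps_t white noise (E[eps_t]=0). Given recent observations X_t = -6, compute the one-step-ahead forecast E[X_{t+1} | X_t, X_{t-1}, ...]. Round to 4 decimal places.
E[X_{t+1} \mid \mathcal F_t] = 1.5660

For an AR(p) model X_t = c + sum_i phi_i X_{t-i} + eps_t, the
one-step-ahead conditional mean is
  E[X_{t+1} | X_t, ...] = c + sum_i phi_i X_{t+1-i}.
Substitute known values:
  E[X_{t+1} | ...] = (-0.261) * (-6)
                   = 1.5660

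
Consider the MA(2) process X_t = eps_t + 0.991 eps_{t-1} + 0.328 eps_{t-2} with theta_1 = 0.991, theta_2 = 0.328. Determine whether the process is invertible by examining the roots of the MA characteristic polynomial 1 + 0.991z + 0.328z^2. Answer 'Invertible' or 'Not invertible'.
\text{Invertible}

The MA(q) characteristic polynomial is P(z) = 1 + 0.991z + 0.328z^2.
Invertibility requires all roots to lie outside the unit circle, i.e. |z| > 1 for every root.
Set 1 + (0.991) z + (0.328) z^2 = 0, i.e. a z^2 + b z + c = 0 with a = 0.328, b = 0.991, c = 1.
Discriminant D = b^2 - 4ac = (0.991)^2 - 4*(0.328)*1 = 0.982081 - (1.312) = -0.329919.
D < 0, so the roots are the complex-conjugate pair z = (-b +/- i sqrt(-D)) / (2a) = -1.5107 +/- 0.8756i.
For a conjugate pair |z|^2 = z * conj(z) = (product of roots) = c/a = 1/(0.328) = 3.04878, so |z| = sqrt(3.04878) = 1.7461 for both roots.
Moduli of all roots: 1.7461, 1.7461.
All moduli strictly greater than 1? Yes.
Verdict: Invertible.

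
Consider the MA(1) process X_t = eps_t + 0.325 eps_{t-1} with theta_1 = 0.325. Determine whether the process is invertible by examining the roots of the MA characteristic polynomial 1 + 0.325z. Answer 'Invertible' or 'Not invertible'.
\text{Invertible}

The MA(q) characteristic polynomial is P(z) = 1 + 0.325z.
Invertibility requires all roots to lie outside the unit circle, i.e. |z| > 1 for every root.
This is linear in z: 1 + (0.325) z = 0  =>  z = -1/(0.325) = -3.076923,  |z| = 3.076923.
Moduli of all roots: 3.0769.
All moduli strictly greater than 1? Yes.
Verdict: Invertible.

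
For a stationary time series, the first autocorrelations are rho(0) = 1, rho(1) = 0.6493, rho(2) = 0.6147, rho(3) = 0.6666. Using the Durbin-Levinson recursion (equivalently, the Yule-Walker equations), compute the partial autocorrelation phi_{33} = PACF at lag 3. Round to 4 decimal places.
\phi_{33} = 0.3579

The PACF at lag k is phi_{kk}, the last component of the solution
to the Yule-Walker system G_k phi = r_k where
  (G_k)_{ij} = rho(|i - j|), (r_k)_i = rho(i), i,j = 1..k.
Equivalently, Durbin-Levinson gives phi_{kk} iteratively:
  phi_{11} = rho(1)
  phi_{kk} = [rho(k) - sum_{j=1..k-1} phi_{k-1,j} rho(k-j)]
            / [1 - sum_{j=1..k-1} phi_{k-1,j} rho(j)],
  phi_{k,j} = phi_{k-1,j} - phi_{kk} phi_{k-1,k-j},  j = 1..k-1.
Step k = 1:
  phi_11 = rho(1) = 0.6493.
Step k = 2:
  phi_22 = [rho(2) - phi_11 rho(1)] / [1 - phi_11 rho(1)] = [0.6147 - (0.6493)(0.6493)] / [1 - (0.6493)(0.6493)]
         = 0.19310951 / 0.57840951 = 0.333863.
  Update: phi_21 = phi_11 - phi_22 phi_11 = 0.6493 - (0.333863)(0.6493) = 0.432523.
Step k = 3:
  phi_33 = [rho(3) - phi_21 rho(2) - phi_22 rho(1)] / [1 - phi_21 rho(1) - phi_22 rho(2)]
    numerator   = 0.6666 - (0.432523)(0.6147) - (0.333863)(0.6493) = 0.18395103
    denominator = 1 - (0.432523)(0.6493) - (0.333863)(0.6147) = 0.5139374
  phi_33 = 0.18395103 / 0.5139374 = 0.3579.
Therefore phi_{33} = 0.3579.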